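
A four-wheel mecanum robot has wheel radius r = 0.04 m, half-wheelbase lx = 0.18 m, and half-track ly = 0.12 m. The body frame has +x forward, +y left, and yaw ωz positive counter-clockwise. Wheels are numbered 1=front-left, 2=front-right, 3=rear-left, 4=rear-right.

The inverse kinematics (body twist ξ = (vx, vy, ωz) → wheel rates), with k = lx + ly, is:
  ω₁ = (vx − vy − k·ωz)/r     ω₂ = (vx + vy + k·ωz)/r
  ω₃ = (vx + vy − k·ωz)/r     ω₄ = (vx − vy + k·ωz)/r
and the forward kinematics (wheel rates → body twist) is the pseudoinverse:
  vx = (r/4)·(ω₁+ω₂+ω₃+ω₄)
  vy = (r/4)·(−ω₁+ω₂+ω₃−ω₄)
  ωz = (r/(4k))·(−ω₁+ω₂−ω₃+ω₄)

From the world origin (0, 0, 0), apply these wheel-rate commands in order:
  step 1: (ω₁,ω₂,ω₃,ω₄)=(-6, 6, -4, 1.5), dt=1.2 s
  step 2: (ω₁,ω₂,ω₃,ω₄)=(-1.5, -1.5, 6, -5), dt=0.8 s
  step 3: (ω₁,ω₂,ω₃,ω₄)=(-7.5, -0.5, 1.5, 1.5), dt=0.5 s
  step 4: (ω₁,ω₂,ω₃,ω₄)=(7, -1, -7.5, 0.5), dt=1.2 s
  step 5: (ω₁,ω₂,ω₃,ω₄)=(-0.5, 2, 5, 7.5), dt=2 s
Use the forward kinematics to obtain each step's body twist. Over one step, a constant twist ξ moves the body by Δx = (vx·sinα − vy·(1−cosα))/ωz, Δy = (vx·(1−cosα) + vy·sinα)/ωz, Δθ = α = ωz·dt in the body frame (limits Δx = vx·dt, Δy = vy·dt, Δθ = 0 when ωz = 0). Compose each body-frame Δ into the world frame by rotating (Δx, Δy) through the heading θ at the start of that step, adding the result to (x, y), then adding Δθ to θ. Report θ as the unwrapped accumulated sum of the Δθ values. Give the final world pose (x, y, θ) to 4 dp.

step 1: ξ=(vx,vy,ωz)=(-0.0250, 0.0650, 0.5833), dt=1.2 → body Δ=(-0.0538, 0.0617, 0.7000) → world pose (-0.0538, 0.0617, 0.7000)
step 2: ξ=(vx,vy,ωz)=(-0.0200, 0.1100, -0.3667), dt=0.8 → body Δ=(-0.0030, 0.0891, -0.2933) → world pose (-0.1135, 0.1279, 0.4067)
step 3: ξ=(vx,vy,ωz)=(-0.0500, 0.0700, 0.2333), dt=0.5 → body Δ=(-0.0270, 0.0335, 0.1167) → world pose (-0.1515, 0.1480, 0.5233)
step 4: ξ=(vx,vy,ωz)=(-0.0100, -0.1600, 0.0000), dt=1.2 → body Δ=(-0.0120, -0.1920, 0.0000) → world pose (-0.0659, -0.0243, 0.5233)
step 5: ξ=(vx,vy,ωz)=(0.1400, 0.0000, 0.1667), dt=2.0 → body Δ=(0.2748, 0.0462, 0.3333) → world pose (0.1490, 0.1531, 0.8567)

(0.1490, 0.1531, 0.8567)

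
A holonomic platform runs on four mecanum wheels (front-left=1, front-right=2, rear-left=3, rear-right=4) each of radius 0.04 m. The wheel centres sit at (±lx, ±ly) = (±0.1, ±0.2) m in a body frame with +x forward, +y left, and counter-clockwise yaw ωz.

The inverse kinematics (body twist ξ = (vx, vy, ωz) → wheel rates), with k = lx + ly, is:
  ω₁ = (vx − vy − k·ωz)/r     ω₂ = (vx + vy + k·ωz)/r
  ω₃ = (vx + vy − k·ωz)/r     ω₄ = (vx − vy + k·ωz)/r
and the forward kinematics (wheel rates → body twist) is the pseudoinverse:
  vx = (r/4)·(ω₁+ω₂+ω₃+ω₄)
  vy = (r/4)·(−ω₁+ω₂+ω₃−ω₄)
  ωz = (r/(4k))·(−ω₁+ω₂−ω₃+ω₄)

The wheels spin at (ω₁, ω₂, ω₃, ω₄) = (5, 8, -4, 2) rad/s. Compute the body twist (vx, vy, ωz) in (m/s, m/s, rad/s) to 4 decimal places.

(0.1100, -0.0300, 0.3000)

k = lx + ly = 0.1 + 0.2 = 0.3000
ω₁+ω₂+ω₃+ω₄ = 11.0000  →  vx = (0.04/4)·11.0000 = 0.1100
−ω₁+ω₂+ω₃−ω₄ = -3.0000  →  vy = (0.04/4)·-3.0000 = -0.0300
−ω₁+ω₂−ω₃+ω₄ = 9.0000  →  ωz = (0.04/1.2000)·9.0000 = 0.3000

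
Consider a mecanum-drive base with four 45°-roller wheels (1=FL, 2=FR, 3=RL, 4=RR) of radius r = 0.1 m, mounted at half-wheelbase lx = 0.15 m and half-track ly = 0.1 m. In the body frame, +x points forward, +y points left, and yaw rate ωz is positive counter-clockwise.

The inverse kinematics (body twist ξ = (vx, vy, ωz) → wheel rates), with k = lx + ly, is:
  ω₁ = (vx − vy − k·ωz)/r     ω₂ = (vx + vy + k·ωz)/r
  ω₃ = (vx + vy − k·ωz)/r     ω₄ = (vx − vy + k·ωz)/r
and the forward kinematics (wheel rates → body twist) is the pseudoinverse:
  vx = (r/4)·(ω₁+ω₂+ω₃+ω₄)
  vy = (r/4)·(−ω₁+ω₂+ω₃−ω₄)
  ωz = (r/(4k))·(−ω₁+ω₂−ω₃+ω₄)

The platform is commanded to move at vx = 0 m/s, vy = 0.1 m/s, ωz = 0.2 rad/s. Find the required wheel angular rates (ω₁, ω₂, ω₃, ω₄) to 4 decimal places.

(-1.5000, 1.5000, 0.5000, -0.5000)

k = lx + ly = 0.15 + 0.1 = 0.2500;  k·ωz = 0.2500·0.2 = 0.0500
ω₁ (FL) = (vx − vy − k·ωz)/r = -0.1500/0.1 = -1.5000
ω₂ (FR) = (vx + vy + k·ωz)/r = 0.1500/0.1 = 1.5000
ω₃ (RL) = (vx + vy − k·ωz)/r = 0.0500/0.1 = 0.5000
ω₄ (RR) = (vx − vy + k·ωz)/r = -0.0500/0.1 = -0.5000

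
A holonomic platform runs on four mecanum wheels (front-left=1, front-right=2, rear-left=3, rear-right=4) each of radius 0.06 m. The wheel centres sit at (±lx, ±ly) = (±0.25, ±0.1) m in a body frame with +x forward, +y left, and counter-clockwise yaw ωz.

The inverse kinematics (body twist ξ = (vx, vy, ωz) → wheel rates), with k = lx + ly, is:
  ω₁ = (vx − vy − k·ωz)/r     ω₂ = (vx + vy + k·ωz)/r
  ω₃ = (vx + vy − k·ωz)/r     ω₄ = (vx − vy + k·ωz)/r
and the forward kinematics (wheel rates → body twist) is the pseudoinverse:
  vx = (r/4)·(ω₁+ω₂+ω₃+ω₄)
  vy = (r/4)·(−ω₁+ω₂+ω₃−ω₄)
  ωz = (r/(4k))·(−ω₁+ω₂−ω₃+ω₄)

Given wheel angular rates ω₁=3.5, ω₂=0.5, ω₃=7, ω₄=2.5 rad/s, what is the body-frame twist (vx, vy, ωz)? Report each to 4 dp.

k = lx + ly = 0.25 + 0.1 = 0.3500
ω₁+ω₂+ω₃+ω₄ = 13.5000  →  vx = (0.06/4)·13.5000 = 0.2025
−ω₁+ω₂+ω₃−ω₄ = 1.5000  →  vy = (0.06/4)·1.5000 = 0.0225
−ω₁+ω₂−ω₃+ω₄ = -7.5000  →  ωz = (0.06/1.4000)·-7.5000 = -0.3214

(0.2025, 0.0225, -0.3214)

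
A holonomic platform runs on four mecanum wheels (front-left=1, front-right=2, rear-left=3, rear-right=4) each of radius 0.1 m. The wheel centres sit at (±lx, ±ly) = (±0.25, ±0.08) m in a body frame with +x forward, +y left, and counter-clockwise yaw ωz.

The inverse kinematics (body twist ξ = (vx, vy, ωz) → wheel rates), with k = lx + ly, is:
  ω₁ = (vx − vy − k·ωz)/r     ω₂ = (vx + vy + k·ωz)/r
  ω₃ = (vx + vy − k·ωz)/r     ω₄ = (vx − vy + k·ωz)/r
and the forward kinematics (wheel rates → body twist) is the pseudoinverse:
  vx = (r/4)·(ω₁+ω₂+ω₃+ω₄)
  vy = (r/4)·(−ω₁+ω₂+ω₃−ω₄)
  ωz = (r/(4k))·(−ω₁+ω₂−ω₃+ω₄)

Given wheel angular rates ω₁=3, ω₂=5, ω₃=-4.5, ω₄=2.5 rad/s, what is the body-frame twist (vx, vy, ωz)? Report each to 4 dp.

k = lx + ly = 0.25 + 0.08 = 0.3300
ω₁+ω₂+ω₃+ω₄ = 6.0000  →  vx = (0.1/4)·6.0000 = 0.1500
−ω₁+ω₂+ω₃−ω₄ = -5.0000  →  vy = (0.1/4)·-5.0000 = -0.1250
−ω₁+ω₂−ω₃+ω₄ = 9.0000  →  ωz = (0.1/1.3200)·9.0000 = 0.6818

(0.1500, -0.1250, 0.6818)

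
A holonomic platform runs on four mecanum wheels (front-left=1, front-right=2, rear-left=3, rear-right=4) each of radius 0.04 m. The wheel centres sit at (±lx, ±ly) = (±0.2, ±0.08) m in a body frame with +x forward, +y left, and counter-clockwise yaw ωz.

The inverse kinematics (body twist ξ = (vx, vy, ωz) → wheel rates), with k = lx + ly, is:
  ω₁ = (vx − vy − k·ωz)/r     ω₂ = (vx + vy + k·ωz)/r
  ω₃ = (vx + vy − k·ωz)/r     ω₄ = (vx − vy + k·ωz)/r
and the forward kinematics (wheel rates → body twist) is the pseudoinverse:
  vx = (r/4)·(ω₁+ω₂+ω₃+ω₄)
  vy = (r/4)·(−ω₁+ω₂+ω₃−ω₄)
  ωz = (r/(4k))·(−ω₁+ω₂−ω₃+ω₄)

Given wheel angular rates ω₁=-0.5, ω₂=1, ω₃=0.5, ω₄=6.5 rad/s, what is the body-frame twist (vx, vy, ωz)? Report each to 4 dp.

k = lx + ly = 0.2 + 0.08 = 0.2800
ω₁+ω₂+ω₃+ω₄ = 7.5000  →  vx = (0.04/4)·7.5000 = 0.0750
−ω₁+ω₂+ω₃−ω₄ = -4.5000  →  vy = (0.04/4)·-4.5000 = -0.0450
−ω₁+ω₂−ω₃+ω₄ = 7.5000  →  ωz = (0.04/1.1200)·7.5000 = 0.2679

(0.0750, -0.0450, 0.2679)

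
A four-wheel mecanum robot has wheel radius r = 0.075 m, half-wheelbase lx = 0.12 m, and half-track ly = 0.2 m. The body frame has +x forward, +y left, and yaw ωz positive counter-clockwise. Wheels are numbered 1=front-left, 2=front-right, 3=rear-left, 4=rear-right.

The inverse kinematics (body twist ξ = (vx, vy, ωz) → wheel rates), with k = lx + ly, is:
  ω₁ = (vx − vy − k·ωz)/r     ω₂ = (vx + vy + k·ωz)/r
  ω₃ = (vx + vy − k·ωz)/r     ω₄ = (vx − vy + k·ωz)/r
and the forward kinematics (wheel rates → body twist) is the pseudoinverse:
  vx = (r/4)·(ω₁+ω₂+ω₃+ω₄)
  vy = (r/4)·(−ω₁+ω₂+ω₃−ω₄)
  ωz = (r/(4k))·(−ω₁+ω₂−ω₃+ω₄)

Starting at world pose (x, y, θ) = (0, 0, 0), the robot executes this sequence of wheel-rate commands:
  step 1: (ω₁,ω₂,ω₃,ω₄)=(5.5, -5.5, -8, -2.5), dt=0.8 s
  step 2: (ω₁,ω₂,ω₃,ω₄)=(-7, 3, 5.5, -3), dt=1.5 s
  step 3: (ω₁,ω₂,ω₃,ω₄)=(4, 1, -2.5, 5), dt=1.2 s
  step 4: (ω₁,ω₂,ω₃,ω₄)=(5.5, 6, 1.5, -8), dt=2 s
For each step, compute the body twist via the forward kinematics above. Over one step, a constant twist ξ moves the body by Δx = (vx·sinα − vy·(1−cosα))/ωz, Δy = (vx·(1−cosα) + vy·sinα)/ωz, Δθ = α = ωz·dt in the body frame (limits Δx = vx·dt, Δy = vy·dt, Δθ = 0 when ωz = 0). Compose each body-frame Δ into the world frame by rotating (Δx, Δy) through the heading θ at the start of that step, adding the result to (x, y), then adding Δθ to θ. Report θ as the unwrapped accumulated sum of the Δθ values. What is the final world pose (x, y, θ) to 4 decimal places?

step 1: ξ=(vx,vy,ωz)=(-0.1969, -0.3094, -0.3223), dt=0.8 → body Δ=(-0.1875, -0.2246, -0.2578) → world pose (-0.1875, -0.2246, -0.2578)
step 2: ξ=(vx,vy,ωz)=(-0.0281, 0.3469, 0.0879), dt=1.5 → body Δ=(-0.0763, 0.5160, 0.1318) → world pose (-0.1297, 0.2939, -0.1260)
step 3: ξ=(vx,vy,ωz)=(0.1406, -0.1969, 0.2637), dt=1.2 → body Δ=(0.2030, -0.2059, 0.3164) → world pose (0.0458, 0.0641, 0.1904)
step 4: ξ=(vx,vy,ωz)=(0.0937, 0.1875, -0.5273), dt=2.0 → body Δ=(0.3347, 0.2192, -1.0547) → world pose (0.3330, 0.3427, -0.8643)

(0.3330, 0.3427, -0.8643)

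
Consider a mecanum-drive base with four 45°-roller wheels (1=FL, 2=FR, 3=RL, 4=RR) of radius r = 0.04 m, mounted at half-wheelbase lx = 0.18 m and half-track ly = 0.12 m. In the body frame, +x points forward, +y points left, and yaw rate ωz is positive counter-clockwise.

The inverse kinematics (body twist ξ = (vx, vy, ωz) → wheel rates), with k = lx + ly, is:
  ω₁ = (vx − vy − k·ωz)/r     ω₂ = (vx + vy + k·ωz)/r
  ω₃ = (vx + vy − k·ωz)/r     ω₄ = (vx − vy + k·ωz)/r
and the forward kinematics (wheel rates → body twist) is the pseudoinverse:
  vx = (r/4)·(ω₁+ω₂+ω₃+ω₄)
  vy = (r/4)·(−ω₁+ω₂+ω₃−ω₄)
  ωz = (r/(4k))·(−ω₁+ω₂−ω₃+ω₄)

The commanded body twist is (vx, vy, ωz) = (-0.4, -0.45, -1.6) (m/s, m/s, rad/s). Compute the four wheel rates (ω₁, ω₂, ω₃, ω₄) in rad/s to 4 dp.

k = lx + ly = 0.18 + 0.12 = 0.3000;  k·ωz = 0.3000·-1.6 = -0.4800
ω₁ (FL) = (vx − vy − k·ωz)/r = 0.5300/0.04 = 13.2500
ω₂ (FR) = (vx + vy + k·ωz)/r = -1.3300/0.04 = -33.2500
ω₃ (RL) = (vx + vy − k·ωz)/r = -0.3700/0.04 = -9.2500
ω₄ (RR) = (vx − vy + k·ωz)/r = -0.4300/0.04 = -10.7500

(13.2500, -33.2500, -9.2500, -10.7500)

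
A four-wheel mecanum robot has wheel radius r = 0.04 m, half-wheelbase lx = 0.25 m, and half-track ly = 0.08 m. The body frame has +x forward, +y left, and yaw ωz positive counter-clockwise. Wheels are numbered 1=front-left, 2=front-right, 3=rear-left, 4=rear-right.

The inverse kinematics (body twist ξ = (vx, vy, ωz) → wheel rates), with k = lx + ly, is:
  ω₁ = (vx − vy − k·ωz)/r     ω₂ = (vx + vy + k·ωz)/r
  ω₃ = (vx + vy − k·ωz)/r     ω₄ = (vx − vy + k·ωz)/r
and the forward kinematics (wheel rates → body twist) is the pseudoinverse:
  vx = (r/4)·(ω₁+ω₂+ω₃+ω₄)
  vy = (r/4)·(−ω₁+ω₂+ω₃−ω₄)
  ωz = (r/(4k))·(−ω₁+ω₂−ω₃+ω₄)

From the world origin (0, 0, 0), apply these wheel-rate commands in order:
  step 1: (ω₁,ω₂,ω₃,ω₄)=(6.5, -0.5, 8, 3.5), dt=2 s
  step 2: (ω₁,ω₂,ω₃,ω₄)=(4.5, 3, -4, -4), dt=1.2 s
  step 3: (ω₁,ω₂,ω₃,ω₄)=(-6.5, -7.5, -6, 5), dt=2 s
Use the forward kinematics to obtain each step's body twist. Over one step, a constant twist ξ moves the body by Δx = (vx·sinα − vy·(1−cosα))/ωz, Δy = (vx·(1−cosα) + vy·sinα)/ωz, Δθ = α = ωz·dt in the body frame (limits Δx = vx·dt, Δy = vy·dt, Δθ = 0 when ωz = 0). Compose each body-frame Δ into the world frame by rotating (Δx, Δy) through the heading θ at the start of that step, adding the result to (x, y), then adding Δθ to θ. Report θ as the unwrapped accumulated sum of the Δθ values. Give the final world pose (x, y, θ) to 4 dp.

step 1: ξ=(vx,vy,ωz)=(0.1750, -0.0250, -0.3485), dt=2.0 → body Δ=(0.3056, -0.1632, -0.6970) → world pose (0.3056, -0.1632, -0.6970)
step 2: ξ=(vx,vy,ωz)=(-0.0050, -0.0150, -0.0455), dt=1.2 → body Δ=(-0.0065, -0.0178, -0.0545) → world pose (0.2892, -0.1727, -0.7515)
step 3: ξ=(vx,vy,ωz)=(-0.1500, -0.1200, 0.3030), dt=2.0 → body Δ=(-0.2114, -0.3137, 0.6061) → world pose (-0.0795, -0.2575, -0.1455)

(-0.0795, -0.2575, -0.1455)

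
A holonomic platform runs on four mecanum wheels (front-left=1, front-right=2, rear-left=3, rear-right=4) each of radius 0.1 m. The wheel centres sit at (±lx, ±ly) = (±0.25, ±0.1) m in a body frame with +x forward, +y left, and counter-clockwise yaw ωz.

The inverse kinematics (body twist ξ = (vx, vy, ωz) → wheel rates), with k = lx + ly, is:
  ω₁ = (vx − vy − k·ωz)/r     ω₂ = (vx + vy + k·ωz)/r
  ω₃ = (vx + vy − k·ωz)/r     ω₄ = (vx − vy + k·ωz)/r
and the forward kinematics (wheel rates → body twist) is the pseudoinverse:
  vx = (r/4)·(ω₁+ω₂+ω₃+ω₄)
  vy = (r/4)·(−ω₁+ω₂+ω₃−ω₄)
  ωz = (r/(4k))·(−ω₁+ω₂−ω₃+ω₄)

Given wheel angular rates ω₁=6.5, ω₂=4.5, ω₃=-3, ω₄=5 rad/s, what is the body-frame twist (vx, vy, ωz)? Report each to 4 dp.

k = lx + ly = 0.25 + 0.1 = 0.3500
ω₁+ω₂+ω₃+ω₄ = 13.0000  →  vx = (0.1/4)·13.0000 = 0.3250
−ω₁+ω₂+ω₃−ω₄ = -10.0000  →  vy = (0.1/4)·-10.0000 = -0.2500
−ω₁+ω₂−ω₃+ω₄ = 6.0000  →  ωz = (0.1/1.4000)·6.0000 = 0.4286

(0.3250, -0.2500, 0.4286)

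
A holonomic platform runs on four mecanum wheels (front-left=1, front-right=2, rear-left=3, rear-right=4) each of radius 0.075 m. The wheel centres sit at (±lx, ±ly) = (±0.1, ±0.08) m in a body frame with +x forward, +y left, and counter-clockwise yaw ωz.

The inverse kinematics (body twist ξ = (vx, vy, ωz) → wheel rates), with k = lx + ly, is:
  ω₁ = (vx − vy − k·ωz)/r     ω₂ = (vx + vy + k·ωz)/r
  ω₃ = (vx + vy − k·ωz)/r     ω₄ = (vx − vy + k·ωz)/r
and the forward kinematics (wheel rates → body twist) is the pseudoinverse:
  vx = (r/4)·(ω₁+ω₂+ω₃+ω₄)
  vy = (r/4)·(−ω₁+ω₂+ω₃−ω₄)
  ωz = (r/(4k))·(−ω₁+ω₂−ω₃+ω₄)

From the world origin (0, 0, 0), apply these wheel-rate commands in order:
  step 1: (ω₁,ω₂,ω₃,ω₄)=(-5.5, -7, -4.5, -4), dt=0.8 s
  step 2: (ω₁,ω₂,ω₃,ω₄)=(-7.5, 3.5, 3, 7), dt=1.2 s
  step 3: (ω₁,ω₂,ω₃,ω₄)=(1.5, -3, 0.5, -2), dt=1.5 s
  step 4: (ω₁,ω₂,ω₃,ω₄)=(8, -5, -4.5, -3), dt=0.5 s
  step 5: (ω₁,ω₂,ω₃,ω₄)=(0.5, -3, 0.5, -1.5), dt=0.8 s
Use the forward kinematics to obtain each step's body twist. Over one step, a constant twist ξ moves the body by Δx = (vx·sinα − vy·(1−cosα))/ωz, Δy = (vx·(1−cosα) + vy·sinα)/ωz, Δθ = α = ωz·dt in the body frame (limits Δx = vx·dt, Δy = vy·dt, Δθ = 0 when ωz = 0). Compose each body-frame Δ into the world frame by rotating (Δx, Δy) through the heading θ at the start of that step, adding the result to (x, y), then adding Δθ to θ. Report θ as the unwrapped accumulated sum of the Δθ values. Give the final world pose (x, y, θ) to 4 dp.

step 1: ξ=(vx,vy,ωz)=(-0.3937, -0.0375, -0.1042), dt=0.8 → body Δ=(-0.3159, -0.0168, -0.0833) → world pose (-0.3159, -0.0168, -0.0833)
step 2: ξ=(vx,vy,ωz)=(0.1125, 0.1312, 1.5625), dt=1.2 → body Δ=(-0.0405, 0.1737, 1.8750) → world pose (-0.3418, 0.1596, 1.7917)
step 3: ξ=(vx,vy,ωz)=(-0.0562, -0.0375, -0.7292), dt=1.5 → body Δ=(-0.0963, -0.0040, -1.0938) → world pose (-0.3168, 0.0665, 0.6979)
step 4: ξ=(vx,vy,ωz)=(-0.0844, -0.2719, -1.1979), dt=0.5 → body Δ=(-0.0792, -0.1157, -0.5990) → world pose (-0.3031, -0.0731, 0.0990)
step 5: ξ=(vx,vy,ωz)=(-0.0656, -0.0281, -0.5729), dt=0.8 → body Δ=(-0.0557, -0.0099, -0.4583) → world pose (-0.3576, -0.0884, -0.3594)

(-0.3576, -0.0884, -0.3594)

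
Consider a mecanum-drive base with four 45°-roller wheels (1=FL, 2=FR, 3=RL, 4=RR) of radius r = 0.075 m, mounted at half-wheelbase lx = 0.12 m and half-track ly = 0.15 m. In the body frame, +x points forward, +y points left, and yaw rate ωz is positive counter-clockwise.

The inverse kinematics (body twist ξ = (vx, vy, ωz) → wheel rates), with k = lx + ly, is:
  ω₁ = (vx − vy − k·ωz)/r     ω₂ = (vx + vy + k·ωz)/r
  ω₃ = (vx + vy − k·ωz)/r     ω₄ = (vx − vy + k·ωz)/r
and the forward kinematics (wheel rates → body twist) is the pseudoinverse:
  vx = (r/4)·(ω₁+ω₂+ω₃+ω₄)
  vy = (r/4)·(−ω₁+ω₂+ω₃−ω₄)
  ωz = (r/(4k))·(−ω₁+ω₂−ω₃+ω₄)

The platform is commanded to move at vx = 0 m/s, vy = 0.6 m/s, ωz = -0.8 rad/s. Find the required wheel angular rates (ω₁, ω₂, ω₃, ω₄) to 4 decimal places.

(-5.1200, 5.1200, 10.8800, -10.8800)

k = lx + ly = 0.12 + 0.15 = 0.2700;  k·ωz = 0.2700·-0.8 = -0.2160
ω₁ (FL) = (vx − vy − k·ωz)/r = -0.3840/0.075 = -5.1200
ω₂ (FR) = (vx + vy + k·ωz)/r = 0.3840/0.075 = 5.1200
ω₃ (RL) = (vx + vy − k·ωz)/r = 0.8160/0.075 = 10.8800
ω₄ (RR) = (vx − vy + k·ωz)/r = -0.8160/0.075 = -10.8800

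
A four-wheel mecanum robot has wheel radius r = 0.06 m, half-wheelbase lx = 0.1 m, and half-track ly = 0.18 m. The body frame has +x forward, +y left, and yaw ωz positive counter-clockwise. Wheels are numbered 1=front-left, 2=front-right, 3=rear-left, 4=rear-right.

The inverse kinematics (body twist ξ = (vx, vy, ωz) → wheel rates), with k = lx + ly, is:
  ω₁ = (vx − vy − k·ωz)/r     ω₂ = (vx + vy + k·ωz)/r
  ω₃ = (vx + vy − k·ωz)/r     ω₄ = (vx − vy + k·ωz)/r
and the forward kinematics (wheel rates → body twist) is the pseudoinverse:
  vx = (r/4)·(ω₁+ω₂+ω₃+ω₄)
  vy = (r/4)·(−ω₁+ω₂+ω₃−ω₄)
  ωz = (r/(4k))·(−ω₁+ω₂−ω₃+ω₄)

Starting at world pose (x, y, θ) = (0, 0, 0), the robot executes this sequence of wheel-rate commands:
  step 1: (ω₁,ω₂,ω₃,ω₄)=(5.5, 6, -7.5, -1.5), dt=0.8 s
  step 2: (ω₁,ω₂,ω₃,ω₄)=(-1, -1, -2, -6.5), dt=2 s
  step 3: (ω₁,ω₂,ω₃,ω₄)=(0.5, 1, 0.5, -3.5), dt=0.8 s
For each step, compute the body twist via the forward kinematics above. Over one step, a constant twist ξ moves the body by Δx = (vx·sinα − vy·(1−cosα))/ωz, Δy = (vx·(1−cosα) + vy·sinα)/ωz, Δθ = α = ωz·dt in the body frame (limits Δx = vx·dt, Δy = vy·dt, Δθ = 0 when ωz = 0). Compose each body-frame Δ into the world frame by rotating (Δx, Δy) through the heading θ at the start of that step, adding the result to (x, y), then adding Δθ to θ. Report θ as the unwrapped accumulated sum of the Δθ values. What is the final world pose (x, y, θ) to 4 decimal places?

step 1: ξ=(vx,vy,ωz)=(0.0375, -0.0825, 0.3482), dt=0.8 → body Δ=(0.0387, -0.0610, 0.2786) → world pose (0.0387, -0.0610, 0.2786)
step 2: ξ=(vx,vy,ωz)=(-0.1575, 0.0675, -0.2411), dt=2.0 → body Δ=(-0.2710, 0.2043, -0.4821) → world pose (-0.2780, 0.0609, -0.2036)
step 3: ξ=(vx,vy,ωz)=(-0.0225, 0.0675, -0.1875), dt=0.8 → body Δ=(-0.0139, 0.0551, -0.1500) → world pose (-0.2805, 0.1177, -0.3536)

(-0.2805, 0.1177, -0.3536)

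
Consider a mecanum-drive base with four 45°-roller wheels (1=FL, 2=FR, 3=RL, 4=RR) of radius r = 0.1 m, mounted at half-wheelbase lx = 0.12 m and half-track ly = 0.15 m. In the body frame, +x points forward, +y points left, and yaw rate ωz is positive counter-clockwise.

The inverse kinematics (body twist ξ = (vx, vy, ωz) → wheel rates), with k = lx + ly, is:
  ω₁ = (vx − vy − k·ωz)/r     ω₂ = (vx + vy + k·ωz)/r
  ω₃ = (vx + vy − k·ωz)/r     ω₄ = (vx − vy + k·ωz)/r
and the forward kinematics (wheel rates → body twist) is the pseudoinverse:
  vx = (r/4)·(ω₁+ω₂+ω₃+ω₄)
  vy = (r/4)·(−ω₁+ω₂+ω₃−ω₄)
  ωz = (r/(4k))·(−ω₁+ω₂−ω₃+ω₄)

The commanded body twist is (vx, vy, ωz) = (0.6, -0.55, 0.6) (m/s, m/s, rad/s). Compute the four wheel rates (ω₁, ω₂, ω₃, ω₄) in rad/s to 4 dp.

(9.8800, 2.1200, -1.1200, 13.1200)

k = lx + ly = 0.12 + 0.15 = 0.2700;  k·ωz = 0.2700·0.6 = 0.1620
ω₁ (FL) = (vx − vy − k·ωz)/r = 0.9880/0.1 = 9.8800
ω₂ (FR) = (vx + vy + k·ωz)/r = 0.2120/0.1 = 2.1200
ω₃ (RL) = (vx + vy − k·ωz)/r = -0.1120/0.1 = -1.1200
ω₄ (RR) = (vx − vy + k·ωz)/r = 1.3120/0.1 = 13.1200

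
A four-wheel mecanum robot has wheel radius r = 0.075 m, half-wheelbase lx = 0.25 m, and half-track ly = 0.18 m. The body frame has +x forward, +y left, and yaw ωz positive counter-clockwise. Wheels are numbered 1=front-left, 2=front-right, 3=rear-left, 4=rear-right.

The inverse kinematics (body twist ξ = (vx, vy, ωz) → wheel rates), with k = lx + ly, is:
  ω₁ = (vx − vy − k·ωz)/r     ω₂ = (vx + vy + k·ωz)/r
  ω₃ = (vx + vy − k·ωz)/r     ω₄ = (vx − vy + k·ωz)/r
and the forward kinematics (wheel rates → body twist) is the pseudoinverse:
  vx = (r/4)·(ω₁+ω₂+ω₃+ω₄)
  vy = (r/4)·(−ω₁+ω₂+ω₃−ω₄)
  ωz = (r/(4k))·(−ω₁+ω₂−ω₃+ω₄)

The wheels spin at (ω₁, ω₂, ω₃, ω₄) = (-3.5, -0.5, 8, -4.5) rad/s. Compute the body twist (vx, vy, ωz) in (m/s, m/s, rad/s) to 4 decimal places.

k = lx + ly = 0.25 + 0.18 = 0.4300
ω₁+ω₂+ω₃+ω₄ = -0.5000  →  vx = (0.075/4)·-0.5000 = -0.0094
−ω₁+ω₂+ω₃−ω₄ = 15.5000  →  vy = (0.075/4)·15.5000 = 0.2906
−ω₁+ω₂−ω₃+ω₄ = -9.5000  →  ωz = (0.075/1.7200)·-9.5000 = -0.4142

(-0.0094, 0.2906, -0.4142)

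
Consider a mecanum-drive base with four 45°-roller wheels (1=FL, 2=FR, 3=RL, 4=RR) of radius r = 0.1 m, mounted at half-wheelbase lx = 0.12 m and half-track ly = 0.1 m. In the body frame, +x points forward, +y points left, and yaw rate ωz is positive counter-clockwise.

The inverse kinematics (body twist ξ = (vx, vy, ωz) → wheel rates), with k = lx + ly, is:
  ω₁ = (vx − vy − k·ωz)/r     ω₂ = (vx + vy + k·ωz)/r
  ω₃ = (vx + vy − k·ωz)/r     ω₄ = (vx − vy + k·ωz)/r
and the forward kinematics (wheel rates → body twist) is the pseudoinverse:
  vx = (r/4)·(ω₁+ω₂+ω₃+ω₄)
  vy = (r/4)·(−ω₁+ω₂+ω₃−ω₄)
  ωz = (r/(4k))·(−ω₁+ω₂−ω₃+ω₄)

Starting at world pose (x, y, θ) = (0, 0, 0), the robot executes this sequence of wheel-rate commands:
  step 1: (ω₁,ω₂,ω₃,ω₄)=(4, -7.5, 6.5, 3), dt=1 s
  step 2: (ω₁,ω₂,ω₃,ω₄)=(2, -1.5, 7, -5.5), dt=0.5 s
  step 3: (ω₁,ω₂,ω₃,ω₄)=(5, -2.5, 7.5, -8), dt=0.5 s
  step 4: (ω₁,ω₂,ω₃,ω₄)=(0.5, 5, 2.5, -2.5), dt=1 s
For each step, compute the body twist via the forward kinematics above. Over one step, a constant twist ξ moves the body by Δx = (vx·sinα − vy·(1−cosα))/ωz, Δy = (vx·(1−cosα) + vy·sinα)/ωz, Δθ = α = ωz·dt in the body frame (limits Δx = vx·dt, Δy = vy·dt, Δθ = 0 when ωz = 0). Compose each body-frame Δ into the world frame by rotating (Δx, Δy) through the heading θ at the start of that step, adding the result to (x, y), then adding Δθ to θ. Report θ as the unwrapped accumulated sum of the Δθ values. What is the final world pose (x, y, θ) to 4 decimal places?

(-0.2701, -0.4507, -3.9773)

step 1: ξ=(vx,vy,ωz)=(0.1500, -0.2000, -1.7045), dt=1.0 → body Δ=(-0.0458, -0.2160, -1.7045) → world pose (-0.0458, -0.2160, -1.7045)
step 2: ξ=(vx,vy,ωz)=(0.0500, 0.2250, -1.8182), dt=0.5 → body Δ=(0.0694, 0.0870, -0.9091) → world pose (0.0312, -0.2964, -2.6136)
step 3: ξ=(vx,vy,ωz)=(0.0500, 0.2000, -2.6136), dt=0.5 → body Δ=(0.0750, 0.0597, -1.3068) → world pose (-0.0035, -0.3858, -3.9205)
step 4: ξ=(vx,vy,ωz)=(0.1375, 0.2375, -0.0568), dt=1.0 → body Δ=(0.1442, 0.2335, -0.0568) → world pose (-0.2701, -0.4507, -3.9773)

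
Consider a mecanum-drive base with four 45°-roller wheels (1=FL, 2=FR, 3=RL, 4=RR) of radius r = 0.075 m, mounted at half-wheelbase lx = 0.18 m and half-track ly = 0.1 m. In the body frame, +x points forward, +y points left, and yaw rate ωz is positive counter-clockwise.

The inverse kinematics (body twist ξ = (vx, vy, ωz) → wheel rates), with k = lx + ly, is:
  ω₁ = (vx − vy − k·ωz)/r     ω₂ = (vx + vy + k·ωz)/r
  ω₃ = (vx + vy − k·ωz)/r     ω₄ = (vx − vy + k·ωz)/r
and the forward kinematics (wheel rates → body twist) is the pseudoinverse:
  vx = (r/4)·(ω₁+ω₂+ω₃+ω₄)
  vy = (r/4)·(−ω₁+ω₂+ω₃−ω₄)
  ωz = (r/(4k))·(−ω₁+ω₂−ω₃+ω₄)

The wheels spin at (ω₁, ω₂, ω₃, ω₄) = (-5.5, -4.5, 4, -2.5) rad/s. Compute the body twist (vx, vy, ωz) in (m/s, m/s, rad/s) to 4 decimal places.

k = lx + ly = 0.18 + 0.1 = 0.2800
ω₁+ω₂+ω₃+ω₄ = -8.5000  →  vx = (0.075/4)·-8.5000 = -0.1594
−ω₁+ω₂+ω₃−ω₄ = 7.5000  →  vy = (0.075/4)·7.5000 = 0.1406
−ω₁+ω₂−ω₃+ω₄ = -5.5000  →  ωz = (0.075/1.1200)·-5.5000 = -0.3683

(-0.1594, 0.1406, -0.3683)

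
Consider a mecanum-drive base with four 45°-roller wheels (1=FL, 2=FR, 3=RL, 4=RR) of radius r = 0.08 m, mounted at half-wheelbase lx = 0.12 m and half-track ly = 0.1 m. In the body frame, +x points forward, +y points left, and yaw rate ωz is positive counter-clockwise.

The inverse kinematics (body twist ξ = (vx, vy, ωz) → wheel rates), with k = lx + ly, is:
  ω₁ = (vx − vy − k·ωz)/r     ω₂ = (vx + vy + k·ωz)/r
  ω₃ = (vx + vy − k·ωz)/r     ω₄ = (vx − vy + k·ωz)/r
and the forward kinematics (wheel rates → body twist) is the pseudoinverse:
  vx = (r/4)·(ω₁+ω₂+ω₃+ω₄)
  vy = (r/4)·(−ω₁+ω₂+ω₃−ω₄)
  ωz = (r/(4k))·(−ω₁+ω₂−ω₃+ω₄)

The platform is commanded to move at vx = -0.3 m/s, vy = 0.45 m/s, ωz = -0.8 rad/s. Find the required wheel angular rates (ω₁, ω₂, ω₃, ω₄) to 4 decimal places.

k = lx + ly = 0.12 + 0.1 = 0.2200;  k·ωz = 0.2200·-0.8 = -0.1760
ω₁ (FL) = (vx − vy − k·ωz)/r = -0.5740/0.08 = -7.1750
ω₂ (FR) = (vx + vy + k·ωz)/r = -0.0260/0.08 = -0.3250
ω₃ (RL) = (vx + vy − k·ωz)/r = 0.3260/0.08 = 4.0750
ω₄ (RR) = (vx − vy + k·ωz)/r = -0.9260/0.08 = -11.5750

(-7.1750, -0.3250, 4.0750, -11.5750)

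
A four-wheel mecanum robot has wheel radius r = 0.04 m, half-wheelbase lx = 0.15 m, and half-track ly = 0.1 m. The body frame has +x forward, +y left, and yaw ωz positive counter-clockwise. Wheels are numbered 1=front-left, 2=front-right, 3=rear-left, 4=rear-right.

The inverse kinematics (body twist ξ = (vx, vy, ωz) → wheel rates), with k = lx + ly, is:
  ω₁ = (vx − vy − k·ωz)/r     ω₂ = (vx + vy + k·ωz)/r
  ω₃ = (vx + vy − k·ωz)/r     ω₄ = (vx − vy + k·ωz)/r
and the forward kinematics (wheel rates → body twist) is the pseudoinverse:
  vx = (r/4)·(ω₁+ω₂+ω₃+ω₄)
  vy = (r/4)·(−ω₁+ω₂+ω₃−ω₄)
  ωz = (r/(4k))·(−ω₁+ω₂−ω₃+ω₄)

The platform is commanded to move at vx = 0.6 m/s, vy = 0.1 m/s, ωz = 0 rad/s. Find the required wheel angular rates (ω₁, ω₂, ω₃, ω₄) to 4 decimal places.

(12.5000, 17.5000, 17.5000, 12.5000)

k = lx + ly = 0.15 + 0.1 = 0.2500;  k·ωz = 0.2500·0 = 0.0000
ω₁ (FL) = (vx − vy − k·ωz)/r = 0.5000/0.04 = 12.5000
ω₂ (FR) = (vx + vy + k·ωz)/r = 0.7000/0.04 = 17.5000
ω₃ (RL) = (vx + vy − k·ωz)/r = 0.7000/0.04 = 17.5000
ω₄ (RR) = (vx − vy + k·ωz)/r = 0.5000/0.04 = 12.5000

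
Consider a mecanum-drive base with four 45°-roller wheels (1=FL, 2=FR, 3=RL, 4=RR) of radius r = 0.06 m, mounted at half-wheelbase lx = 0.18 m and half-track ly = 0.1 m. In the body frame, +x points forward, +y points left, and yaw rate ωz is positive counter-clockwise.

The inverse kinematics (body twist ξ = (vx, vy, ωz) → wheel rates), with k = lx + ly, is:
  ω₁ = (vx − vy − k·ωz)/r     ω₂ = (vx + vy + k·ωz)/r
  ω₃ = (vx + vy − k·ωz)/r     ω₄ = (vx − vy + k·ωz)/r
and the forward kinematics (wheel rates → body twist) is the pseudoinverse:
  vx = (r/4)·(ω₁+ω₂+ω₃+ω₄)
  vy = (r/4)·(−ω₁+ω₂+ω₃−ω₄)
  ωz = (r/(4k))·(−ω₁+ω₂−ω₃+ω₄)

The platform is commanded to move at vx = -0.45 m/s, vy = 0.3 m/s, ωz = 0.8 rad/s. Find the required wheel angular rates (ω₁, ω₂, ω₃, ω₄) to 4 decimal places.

(-16.2333, 1.2333, -6.2333, -8.7667)

k = lx + ly = 0.18 + 0.1 = 0.2800;  k·ωz = 0.2800·0.8 = 0.2240
ω₁ (FL) = (vx − vy − k·ωz)/r = -0.9740/0.06 = -16.2333
ω₂ (FR) = (vx + vy + k·ωz)/r = 0.0740/0.06 = 1.2333
ω₃ (RL) = (vx + vy − k·ωz)/r = -0.3740/0.06 = -6.2333
ω₄ (RR) = (vx − vy + k·ωz)/r = -0.5260/0.06 = -8.7667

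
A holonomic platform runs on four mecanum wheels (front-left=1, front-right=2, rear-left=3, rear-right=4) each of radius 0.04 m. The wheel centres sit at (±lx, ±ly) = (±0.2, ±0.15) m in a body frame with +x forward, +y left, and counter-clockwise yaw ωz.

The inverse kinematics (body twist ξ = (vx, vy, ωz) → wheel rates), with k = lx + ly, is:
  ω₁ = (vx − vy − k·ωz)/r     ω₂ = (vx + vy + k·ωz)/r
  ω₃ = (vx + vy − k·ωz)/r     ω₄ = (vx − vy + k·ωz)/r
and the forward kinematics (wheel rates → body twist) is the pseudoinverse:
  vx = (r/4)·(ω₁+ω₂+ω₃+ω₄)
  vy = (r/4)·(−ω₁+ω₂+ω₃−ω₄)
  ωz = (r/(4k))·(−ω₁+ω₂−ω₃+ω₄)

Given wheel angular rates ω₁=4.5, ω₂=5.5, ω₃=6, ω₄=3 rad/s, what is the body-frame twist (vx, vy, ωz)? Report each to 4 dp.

k = lx + ly = 0.2 + 0.15 = 0.3500
ω₁+ω₂+ω₃+ω₄ = 19.0000  →  vx = (0.04/4)·19.0000 = 0.1900
−ω₁+ω₂+ω₃−ω₄ = 4.0000  →  vy = (0.04/4)·4.0000 = 0.0400
−ω₁+ω₂−ω₃+ω₄ = -2.0000  →  ωz = (0.04/1.4000)·-2.0000 = -0.0571

(0.1900, 0.0400, -0.0571)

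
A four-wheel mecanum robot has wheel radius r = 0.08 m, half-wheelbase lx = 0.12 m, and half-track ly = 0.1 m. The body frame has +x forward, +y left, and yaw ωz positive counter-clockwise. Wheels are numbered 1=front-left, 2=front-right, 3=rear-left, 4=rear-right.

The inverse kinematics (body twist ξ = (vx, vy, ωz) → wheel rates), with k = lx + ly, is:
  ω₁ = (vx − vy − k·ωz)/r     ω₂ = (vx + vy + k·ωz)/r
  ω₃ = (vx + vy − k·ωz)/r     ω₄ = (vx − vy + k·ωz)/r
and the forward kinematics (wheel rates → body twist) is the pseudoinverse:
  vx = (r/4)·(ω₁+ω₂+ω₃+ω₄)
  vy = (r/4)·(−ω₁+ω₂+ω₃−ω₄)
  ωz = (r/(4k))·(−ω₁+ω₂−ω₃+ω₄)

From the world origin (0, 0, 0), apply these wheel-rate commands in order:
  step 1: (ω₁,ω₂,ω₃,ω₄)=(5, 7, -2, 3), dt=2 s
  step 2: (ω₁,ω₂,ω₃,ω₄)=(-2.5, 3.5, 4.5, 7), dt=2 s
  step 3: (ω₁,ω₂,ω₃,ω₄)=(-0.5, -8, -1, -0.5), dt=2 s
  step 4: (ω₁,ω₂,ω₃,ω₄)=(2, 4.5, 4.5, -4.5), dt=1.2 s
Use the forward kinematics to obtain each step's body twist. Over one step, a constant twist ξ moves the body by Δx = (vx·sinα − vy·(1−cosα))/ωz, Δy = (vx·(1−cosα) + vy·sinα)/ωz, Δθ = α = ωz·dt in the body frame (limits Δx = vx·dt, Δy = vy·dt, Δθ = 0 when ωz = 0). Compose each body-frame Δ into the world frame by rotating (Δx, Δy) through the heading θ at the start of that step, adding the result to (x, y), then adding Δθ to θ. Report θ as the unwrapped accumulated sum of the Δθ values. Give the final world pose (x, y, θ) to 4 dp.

step 1: ξ=(vx,vy,ωz)=(0.2600, -0.0600, 0.6364), dt=2.0 → body Δ=(0.4572, 0.1985, 1.2727) → world pose (0.4572, 0.1985, 1.2727)
step 2: ξ=(vx,vy,ωz)=(0.2500, 0.0700, 0.7727), dt=2.0 → body Δ=(0.2351, 0.4059, 1.5455) → world pose (0.1382, 0.5424, 2.8182)
step 3: ξ=(vx,vy,ωz)=(-0.2000, -0.1600, -0.6364), dt=2.0 → body Δ=(-0.4780, -0.0184, -1.2727) → world pose (0.5973, 0.4079, 1.5455)
step 4: ξ=(vx,vy,ωz)=(0.1300, 0.2300, -0.5909), dt=1.2 → body Δ=(0.2371, 0.2004, -0.7091) → world pose (0.4029, 0.6500, 0.8364)

(0.4029, 0.6500, 0.8364)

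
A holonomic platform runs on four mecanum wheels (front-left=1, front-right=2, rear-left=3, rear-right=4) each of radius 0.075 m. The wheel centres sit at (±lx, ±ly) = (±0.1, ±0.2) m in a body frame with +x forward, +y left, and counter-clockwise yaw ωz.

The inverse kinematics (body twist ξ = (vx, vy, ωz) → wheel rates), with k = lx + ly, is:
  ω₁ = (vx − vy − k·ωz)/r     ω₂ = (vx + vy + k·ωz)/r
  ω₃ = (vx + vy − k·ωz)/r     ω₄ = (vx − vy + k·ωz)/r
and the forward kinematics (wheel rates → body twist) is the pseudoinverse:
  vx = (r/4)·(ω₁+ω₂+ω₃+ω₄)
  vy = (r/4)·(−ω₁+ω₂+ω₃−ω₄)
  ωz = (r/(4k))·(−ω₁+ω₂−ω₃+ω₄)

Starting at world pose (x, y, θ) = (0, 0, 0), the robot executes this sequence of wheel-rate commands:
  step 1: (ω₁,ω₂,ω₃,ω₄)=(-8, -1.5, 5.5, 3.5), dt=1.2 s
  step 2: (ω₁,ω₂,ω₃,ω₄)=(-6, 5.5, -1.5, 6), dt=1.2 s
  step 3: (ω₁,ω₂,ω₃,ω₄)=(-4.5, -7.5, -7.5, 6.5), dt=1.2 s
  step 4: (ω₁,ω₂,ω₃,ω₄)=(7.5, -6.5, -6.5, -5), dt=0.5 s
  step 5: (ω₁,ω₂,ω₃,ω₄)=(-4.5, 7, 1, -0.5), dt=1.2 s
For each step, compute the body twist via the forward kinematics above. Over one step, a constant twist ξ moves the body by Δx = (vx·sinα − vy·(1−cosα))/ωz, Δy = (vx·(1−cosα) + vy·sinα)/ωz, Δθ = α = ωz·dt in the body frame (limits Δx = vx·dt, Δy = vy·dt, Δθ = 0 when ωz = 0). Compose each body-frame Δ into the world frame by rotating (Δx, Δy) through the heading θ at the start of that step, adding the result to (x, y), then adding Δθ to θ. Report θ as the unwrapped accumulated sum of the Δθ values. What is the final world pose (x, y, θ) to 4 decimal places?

step 1: ξ=(vx,vy,ωz)=(-0.0094, 0.1594, 0.2812), dt=1.2 → body Δ=(-0.0430, 0.1858, 0.3375) → world pose (-0.0430, 0.1858, 0.3375)
step 2: ξ=(vx,vy,ωz)=(0.0750, 0.0750, 1.1875), dt=1.2 → body Δ=(0.0085, 0.1165, 1.4250) → world pose (-0.0735, 0.2985, 1.7625)
step 3: ξ=(vx,vy,ωz)=(-0.2437, -0.3187, 0.6875), dt=1.2 → body Δ=(-0.1114, -0.4545, 0.8250) → world pose (0.3939, 0.2757, 2.5875)
step 4: ξ=(vx,vy,ωz)=(-0.1969, -0.2906, -0.7812), dt=0.5 → body Δ=(-0.1240, -0.1227, -0.3906) → world pose (0.5638, 0.3148, 2.1969)
step 5: ξ=(vx,vy,ωz)=(0.0563, 0.2437, 0.6250), dt=1.2 → body Δ=(-0.0433, 0.2900, 0.7500) → world pose (0.3542, 0.1098, 2.9469)

(0.3542, 0.1098, 2.9469)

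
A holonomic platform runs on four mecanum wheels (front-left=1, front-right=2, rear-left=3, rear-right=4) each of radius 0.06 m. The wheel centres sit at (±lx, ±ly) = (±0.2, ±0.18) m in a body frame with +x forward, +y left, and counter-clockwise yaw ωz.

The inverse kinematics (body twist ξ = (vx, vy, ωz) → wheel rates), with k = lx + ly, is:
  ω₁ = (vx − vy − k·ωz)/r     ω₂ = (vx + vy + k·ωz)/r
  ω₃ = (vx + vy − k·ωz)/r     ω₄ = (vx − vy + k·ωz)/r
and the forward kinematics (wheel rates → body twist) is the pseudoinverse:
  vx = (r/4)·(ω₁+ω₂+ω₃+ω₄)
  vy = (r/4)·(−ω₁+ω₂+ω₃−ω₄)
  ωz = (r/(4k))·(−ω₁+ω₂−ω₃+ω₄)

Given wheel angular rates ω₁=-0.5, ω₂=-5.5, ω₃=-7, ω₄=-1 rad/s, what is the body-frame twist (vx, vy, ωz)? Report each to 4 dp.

(-0.2100, -0.1650, 0.0395)

k = lx + ly = 0.2 + 0.18 = 0.3800
ω₁+ω₂+ω₃+ω₄ = -14.0000  →  vx = (0.06/4)·-14.0000 = -0.2100
−ω₁+ω₂+ω₃−ω₄ = -11.0000  →  vy = (0.06/4)·-11.0000 = -0.1650
−ω₁+ω₂−ω₃+ω₄ = 1.0000  →  ωz = (0.06/1.5200)·1.0000 = 0.0395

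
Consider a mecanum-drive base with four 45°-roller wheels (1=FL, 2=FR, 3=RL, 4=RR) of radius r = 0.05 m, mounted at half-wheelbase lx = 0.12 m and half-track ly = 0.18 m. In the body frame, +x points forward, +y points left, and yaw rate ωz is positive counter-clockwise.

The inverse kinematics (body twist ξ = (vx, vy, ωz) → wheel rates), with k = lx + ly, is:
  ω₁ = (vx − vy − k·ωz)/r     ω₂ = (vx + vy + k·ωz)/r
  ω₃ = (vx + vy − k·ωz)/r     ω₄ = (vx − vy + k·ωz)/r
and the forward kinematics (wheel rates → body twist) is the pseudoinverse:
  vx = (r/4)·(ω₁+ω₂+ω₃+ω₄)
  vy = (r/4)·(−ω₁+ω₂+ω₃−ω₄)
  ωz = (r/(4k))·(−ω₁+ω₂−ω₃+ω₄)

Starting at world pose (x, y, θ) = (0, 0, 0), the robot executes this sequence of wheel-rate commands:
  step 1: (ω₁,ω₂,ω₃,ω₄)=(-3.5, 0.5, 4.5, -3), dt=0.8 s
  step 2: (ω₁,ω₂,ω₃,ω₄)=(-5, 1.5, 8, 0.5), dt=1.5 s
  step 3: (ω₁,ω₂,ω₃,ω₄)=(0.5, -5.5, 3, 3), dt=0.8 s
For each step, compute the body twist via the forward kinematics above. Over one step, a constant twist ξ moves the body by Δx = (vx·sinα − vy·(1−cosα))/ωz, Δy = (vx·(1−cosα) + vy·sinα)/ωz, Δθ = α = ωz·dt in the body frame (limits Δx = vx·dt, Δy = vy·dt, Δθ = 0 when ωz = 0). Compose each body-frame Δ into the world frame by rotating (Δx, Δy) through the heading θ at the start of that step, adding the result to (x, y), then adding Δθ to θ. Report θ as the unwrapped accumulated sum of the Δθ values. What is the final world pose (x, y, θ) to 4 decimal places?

step 1: ξ=(vx,vy,ωz)=(-0.0188, 0.1438, -0.1458), dt=0.8 → body Δ=(-0.0083, 0.1156, -0.1167) → world pose (-0.0083, 0.1156, -0.1167)
step 2: ξ=(vx,vy,ωz)=(0.0625, 0.1750, -0.0417), dt=1.5 → body Δ=(0.1019, 0.2594, -0.0625) → world pose (0.1231, 0.3614, -0.1792)
step 3: ξ=(vx,vy,ωz)=(0.0125, -0.0750, -0.2500), dt=0.8 → body Δ=(0.0040, -0.0606, -0.2000) → world pose (0.1162, 0.3011, -0.3792)

(0.1162, 0.3011, -0.3792)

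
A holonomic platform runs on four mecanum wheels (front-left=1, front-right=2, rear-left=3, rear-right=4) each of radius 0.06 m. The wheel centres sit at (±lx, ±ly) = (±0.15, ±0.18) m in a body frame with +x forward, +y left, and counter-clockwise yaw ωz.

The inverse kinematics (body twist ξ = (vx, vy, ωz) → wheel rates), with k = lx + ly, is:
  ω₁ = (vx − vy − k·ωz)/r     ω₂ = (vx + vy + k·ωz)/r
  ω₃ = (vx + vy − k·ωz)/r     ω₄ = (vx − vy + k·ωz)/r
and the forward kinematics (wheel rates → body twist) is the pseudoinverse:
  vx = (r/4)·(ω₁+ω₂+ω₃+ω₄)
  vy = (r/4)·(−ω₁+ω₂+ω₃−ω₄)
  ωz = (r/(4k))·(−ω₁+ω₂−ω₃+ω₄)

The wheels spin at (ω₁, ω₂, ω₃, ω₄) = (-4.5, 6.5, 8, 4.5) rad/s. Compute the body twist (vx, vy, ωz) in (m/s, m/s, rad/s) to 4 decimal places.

k = lx + ly = 0.15 + 0.18 = 0.3300
ω₁+ω₂+ω₃+ω₄ = 14.5000  →  vx = (0.06/4)·14.5000 = 0.2175
−ω₁+ω₂+ω₃−ω₄ = 14.5000  →  vy = (0.06/4)·14.5000 = 0.2175
−ω₁+ω₂−ω₃+ω₄ = 7.5000  →  ωz = (0.06/1.3200)·7.5000 = 0.3409

(0.2175, 0.2175, 0.3409)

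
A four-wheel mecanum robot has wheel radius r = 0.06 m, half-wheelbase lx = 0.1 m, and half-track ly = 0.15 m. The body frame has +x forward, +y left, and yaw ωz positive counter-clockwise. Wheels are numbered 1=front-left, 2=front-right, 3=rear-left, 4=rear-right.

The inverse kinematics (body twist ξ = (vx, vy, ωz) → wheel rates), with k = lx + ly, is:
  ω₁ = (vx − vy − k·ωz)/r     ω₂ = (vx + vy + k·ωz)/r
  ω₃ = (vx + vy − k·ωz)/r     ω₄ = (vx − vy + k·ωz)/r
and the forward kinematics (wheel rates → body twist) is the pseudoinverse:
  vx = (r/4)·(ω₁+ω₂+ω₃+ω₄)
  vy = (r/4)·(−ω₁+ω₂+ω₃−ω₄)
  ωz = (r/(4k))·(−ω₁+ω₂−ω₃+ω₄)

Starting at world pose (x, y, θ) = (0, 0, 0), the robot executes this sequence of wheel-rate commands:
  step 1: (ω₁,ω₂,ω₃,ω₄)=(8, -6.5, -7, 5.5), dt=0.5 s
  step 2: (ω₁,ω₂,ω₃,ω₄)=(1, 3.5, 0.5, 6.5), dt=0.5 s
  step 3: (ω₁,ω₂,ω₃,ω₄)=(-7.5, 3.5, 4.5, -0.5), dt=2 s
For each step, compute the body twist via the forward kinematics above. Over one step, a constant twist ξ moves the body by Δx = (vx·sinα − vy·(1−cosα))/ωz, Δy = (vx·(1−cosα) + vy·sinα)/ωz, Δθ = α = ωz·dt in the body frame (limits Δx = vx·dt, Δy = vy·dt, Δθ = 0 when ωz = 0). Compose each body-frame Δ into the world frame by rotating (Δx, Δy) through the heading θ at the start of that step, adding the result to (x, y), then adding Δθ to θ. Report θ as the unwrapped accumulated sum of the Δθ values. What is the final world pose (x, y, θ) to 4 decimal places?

(-0.1660, 0.1765, 0.9150)

step 1: ξ=(vx,vy,ωz)=(0.0000, -0.4050, -0.1200), dt=0.5 → body Δ=(-0.0061, -0.2024, -0.0600) → world pose (-0.0061, -0.2024, -0.0600)
step 2: ξ=(vx,vy,ωz)=(0.1725, -0.0525, 0.5100), dt=0.5 → body Δ=(0.0886, -0.0150, 0.2550) → world pose (0.0815, -0.2227, 0.1950)
step 3: ξ=(vx,vy,ωz)=(0.0000, 0.2400, 0.3600), dt=2.0 → body Δ=(-0.1655, 0.4396, 0.7200) → world pose (-0.1660, 0.1765, 0.9150)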